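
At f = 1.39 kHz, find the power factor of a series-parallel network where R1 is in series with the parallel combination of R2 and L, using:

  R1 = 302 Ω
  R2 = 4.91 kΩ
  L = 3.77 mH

Step 1 — Angular frequency: ω = 2π·f = 2π·1390 = 8734 rad/s.
Step 2 — Component impedances:
  R1: Z = R = 302 Ω
  R2: Z = R = 4910 Ω
  L: Z = jωL = j·8734·0.00377 = 0 + j32.93 Ω
Step 3 — Parallel branch: R2 || L = 1/(1/R2 + 1/L) = 0.2208 + j32.92 Ω.
Step 4 — Series with R1: Z_total = R1 + (R2 || L) = 302.2 + j32.92 Ω = 304∠6.2° Ω.
Step 5 — Power factor: PF = cos(φ) = Re(Z)/|Z| = 302.2/304 = 0.9941.
Step 6 — Type: Im(Z) = 32.92 ⇒ lagging (phase φ = 6.2°).

PF = 0.9941 (lagging, φ = 6.2°)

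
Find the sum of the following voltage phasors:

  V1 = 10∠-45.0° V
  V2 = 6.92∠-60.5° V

Step 1 — Convert each phasor to rectangular form:
  V1 = 10·(cos(-45.0°) + j·sin(-45.0°)) = 7.071 - j7.071 V
  V2 = 6.92·(cos(-60.5°) + j·sin(-60.5°)) = 3.408 - j6.023 V
Step 2 — Sum components: V_total = 10.48 - j13.09 V.
Step 3 — Convert to polar: |V_total| = 16.77 V, ∠V_total = -51.3°.

V_total = 16.77∠-51.3° V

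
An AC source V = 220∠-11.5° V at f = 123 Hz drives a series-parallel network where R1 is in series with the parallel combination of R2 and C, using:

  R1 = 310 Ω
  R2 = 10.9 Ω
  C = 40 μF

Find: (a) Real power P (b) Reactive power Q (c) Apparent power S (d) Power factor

Step 1 — Angular frequency: ω = 2π·f = 2π·123 = 772.8 rad/s.
Step 2 — Component impedances:
  R1: Z = R = 310 Ω
  R2: Z = R = 10.9 Ω
  C: Z = 1/(jωC) = -j/(ω·C) = 0 - j32.35 Ω
Step 3 — Parallel branch: R2 || C = 1/(1/R2 + 1/C) = 9.789 - j3.298 Ω.
Step 4 — Series with R1: Z_total = R1 + (R2 || C) = 319.8 - j3.298 Ω = 319.8∠-0.6° Ω.
Step 5 — Source phasor: V = 220∠-11.5° V = 215.6 - j43.86 V.
Step 6 — Current: I = V / Z = 0.6755 - j0.1302 A = 0.6879∠-10.9° A.
Step 7 — Complex power: S = V·I* = 151.3 - j1.561 VA.
Step 8 — Real power: P = Re(S) = 151.3 W.
Step 9 — Reactive power: Q = Im(S) = -1.561 VAR.
Step 10 — Apparent power: |S| = 151.3 VA.
Step 11 — Power factor: PF = P/|S| = 0.9999 (leading).

(a) P = 151.3 W  (b) Q = -1.561 VAR  (c) S = 151.3 VA  (d) PF = 0.9999 (leading)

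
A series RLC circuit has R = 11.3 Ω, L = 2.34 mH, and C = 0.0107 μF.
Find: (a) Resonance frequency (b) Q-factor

Step 1 — Resonance condition Im(Z)=0 gives ω₀ = 1/√(LC).
Step 2 — ω₀ = 1/√(0.00234·1.07e-08) = 1.998e+05 rad/s.
Step 3 — f₀ = ω₀/(2π) = 3.181e+04 Hz.
Step 4 — Series Q: Q = ω₀L/R = 1.998e+05·0.00234/11.3 = 41.38.

(a) f₀ = 3.181e+04 Hz  (b) Q = 41.38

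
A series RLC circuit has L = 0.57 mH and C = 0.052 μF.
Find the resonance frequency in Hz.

Step 1 — Resonance condition Im(Z)=0 gives ω₀ = 1/√(LC).
Step 2 — ω₀ = 1/√(0.00057·5.2e-08) = 1.837e+05 rad/s.
Step 3 — f₀ = ω₀/(2π) = 2.923e+04 Hz.

f₀ = 2.923e+04 Hz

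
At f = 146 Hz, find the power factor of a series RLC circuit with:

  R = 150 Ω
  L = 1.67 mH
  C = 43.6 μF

Step 1 — Angular frequency: ω = 2π·f = 2π·146 = 917.3 rad/s.
Step 2 — Component impedances:
  R: Z = R = 150 Ω
  L: Z = jωL = j·917.3·0.00167 = 0 + j1.532 Ω
  C: Z = 1/(jωC) = -j/(ω·C) = 0 - j25 Ω
Step 3 — Series combination: Z_total = R + L + C = 150 - j23.47 Ω = 151.8∠-8.9° Ω.
Step 4 — Power factor: PF = cos(φ) = Re(Z)/|Z| = 150/151.825 = 0.988.
Step 5 — Type: Im(Z) = -23.47 ⇒ leading (phase φ = -8.9°).

PF = 0.988 (leading, φ = -8.9°)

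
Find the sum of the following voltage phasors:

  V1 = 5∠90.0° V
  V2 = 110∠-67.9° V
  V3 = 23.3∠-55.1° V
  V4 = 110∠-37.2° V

Step 1 — Convert each phasor to rectangular form:
  V1 = 5·(cos(90.0°) + j·sin(90.0°)) = 0 + j5 V
  V2 = 110·(cos(-67.9°) + j·sin(-67.9°)) = 41.38 - j101.9 V
  V3 = 23.3·(cos(-55.1°) + j·sin(-55.1°)) = 13.33 - j19.11 V
  V4 = 110·(cos(-37.2°) + j·sin(-37.2°)) = 87.62 - j66.51 V
Step 2 — Sum components: V_total = 142.3 - j182.5 V.
Step 3 — Convert to polar: |V_total| = 231.5 V, ∠V_total = -52.1°.

V_total = 231.5∠-52.1° V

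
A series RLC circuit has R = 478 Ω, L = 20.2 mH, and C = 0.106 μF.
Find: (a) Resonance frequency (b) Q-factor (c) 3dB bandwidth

Step 1 — Resonance condition Im(Z)=0 gives ω₀ = 1/√(LC).
Step 2 — ω₀ = 1/√(0.0202·1.06e-07) = 2.161e+04 rad/s.
Step 3 — f₀ = ω₀/(2π) = 3439 Hz.
Step 4 — Series Q: Q = ω₀L/R = 2.161e+04·0.0202/478 = 0.9133.
Step 5 — 3dB bandwidth: Δω = ω₀/Q = 2.366e+04 rad/s; BW = Δω/(2π) = 3766 Hz.

(a) f₀ = 3439 Hz  (b) Q = 0.9133  (c) BW = 3766 Hz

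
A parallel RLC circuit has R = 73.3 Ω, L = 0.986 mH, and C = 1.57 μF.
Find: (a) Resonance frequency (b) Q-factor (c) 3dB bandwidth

Step 1 — Resonance: ω₀ = 1/√(LC) = 1/√(0.000986·1.57e-06) = 2.542e+04 rad/s.
Step 2 — f₀ = ω₀/(2π) = 4045 Hz.
Step 3 — Parallel Q: Q = R/(ω₀L) = 73.3/(2.542e+04·0.000986) = 2.925.
Step 4 — Bandwidth: Δω = ω₀/Q = 8690 rad/s; BW = Δω/(2π) = 1383 Hz.

(a) f₀ = 4045 Hz  (b) Q = 2.925  (c) BW = 1383 Hz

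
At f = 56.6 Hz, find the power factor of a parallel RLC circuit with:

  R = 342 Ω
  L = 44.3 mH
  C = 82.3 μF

Step 1 — Angular frequency: ω = 2π·f = 2π·56.6 = 355.6 rad/s.
Step 2 — Component impedances:
  R: Z = R = 342 Ω
  L: Z = jωL = j·355.6·0.0443 = 0 + j15.75 Ω
  C: Z = 1/(jωC) = -j/(ω·C) = 0 - j34.17 Ω
Step 3 — Parallel combination: 1/Z_total = 1/R + 1/L + 1/C; Z_total = 2.481 + j29.02 Ω = 29.13∠85.1° Ω.
Step 4 — Power factor: PF = cos(φ) = Re(Z)/|Z| = 2.481/29.13 = 0.08517.
Step 5 — Type: Im(Z) = 29.02 ⇒ lagging (phase φ = 85.1°).

PF = 0.08517 (lagging, φ = 85.1°)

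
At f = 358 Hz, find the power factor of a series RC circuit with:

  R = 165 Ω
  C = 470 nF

Step 1 — Angular frequency: ω = 2π·f = 2π·358 = 2249 rad/s.
Step 2 — Component impedances:
  R: Z = R = 165 Ω
  C: Z = 1/(jωC) = -j/(ω·C) = 0 - j945.9 Ω
Step 3 — Series combination: Z_total = R + C = 165 - j945.9 Ω = 960.2∠-80.1° Ω.
Step 4 — Power factor: PF = cos(φ) = Re(Z)/|Z| = 165/960.2 = 0.1718.
Step 5 — Type: Im(Z) = -945.9 ⇒ leading (phase φ = -80.1°).

PF = 0.1718 (leading, φ = -80.1°)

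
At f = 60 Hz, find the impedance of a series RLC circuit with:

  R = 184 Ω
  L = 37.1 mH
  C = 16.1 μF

Step 1 — Angular frequency: ω = 2π·f = 2π·60 = 377 rad/s.
Step 2 — Component impedances:
  R: Z = R = 184 Ω
  L: Z = jωL = j·377·0.0371 = 0 + j13.99 Ω
  C: Z = 1/(jωC) = -j/(ω·C) = 0 - j164.8 Ω
Step 3 — Series combination: Z_total = R + L + C = 184 - j150.8 Ω = 237.9∠-39.3° Ω.

Z = 184 - j150.8 Ω = 237.9∠-39.3° Ω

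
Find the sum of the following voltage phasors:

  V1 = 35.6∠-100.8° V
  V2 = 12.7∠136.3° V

Step 1 — Convert each phasor to rectangular form:
  V1 = 35.6·(cos(-100.8°) + j·sin(-100.8°)) = -6.671 - j34.97 V
  V2 = 12.7·(cos(136.3°) + j·sin(136.3°)) = -9.182 + j8.774 V
Step 2 — Sum components: V_total = -15.85 - j26.2 V.
Step 3 — Convert to polar: |V_total| = 30.62 V, ∠V_total = -121.2°.

V_total = 30.62∠-121.2° V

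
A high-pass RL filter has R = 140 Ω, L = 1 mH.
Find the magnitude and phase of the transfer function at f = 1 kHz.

Step 1 — Angular frequency: ω = 2π·1000 = 6283 rad/s.
Step 2 — Transfer function: H(jω) = jωL/(R + jωL).
Step 3 — Numerator jωL = j·6.283; denominator R + jωL = 140 + j6.283.
Step 4 — H = 0.00201 + j0.04479.
Step 5 — Magnitude: |H| = 0.04483 (-27.0 dB); phase: φ = 87.4°.

|H| = 0.04483 (-27.0 dB), φ = 87.4°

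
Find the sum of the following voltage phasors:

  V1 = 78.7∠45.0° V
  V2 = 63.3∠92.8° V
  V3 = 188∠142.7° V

Step 1 — Convert each phasor to rectangular form:
  V1 = 78.7·(cos(45.0°) + j·sin(45.0°)) = 55.65 + j55.65 V
  V2 = 63.3·(cos(92.8°) + j·sin(92.8°)) = -3.092 + j63.22 V
  V3 = 188·(cos(142.7°) + j·sin(142.7°)) = -149.5 + j113.9 V
Step 2 — Sum components: V_total = -96.99 + j232.8 V.
Step 3 — Convert to polar: |V_total| = 252.2 V, ∠V_total = 112.6°.

V_total = 252.2∠112.6° V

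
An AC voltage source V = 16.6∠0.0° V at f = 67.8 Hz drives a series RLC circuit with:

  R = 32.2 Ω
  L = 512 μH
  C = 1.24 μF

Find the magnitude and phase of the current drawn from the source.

Step 1 — Angular frequency: ω = 2π·f = 2π·67.8 = 426 rad/s.
Step 2 — Component impedances:
  R: Z = R = 32.2 Ω
  L: Z = jωL = j·426·0.000512 = 0 + j0.2181 Ω
  C: Z = 1/(jωC) = -j/(ω·C) = 0 - j1893 Ω
Step 3 — Series combination: Z_total = R + L + C = 32.2 - j1893 Ω = 1893∠-89.0° Ω.
Step 4 — Source phasor: V = 16.6∠0.0° V = 16.6 V.
Step 5 — Ohm's law: I = V / Z_total = (16.6) / (32.2 - j1893) = 0.0001491 + j0.008767 A.
Step 6 — Convert to polar: |I| = 0.008769 A, ∠I = 89.0°.

I = 0.008769∠89.0° A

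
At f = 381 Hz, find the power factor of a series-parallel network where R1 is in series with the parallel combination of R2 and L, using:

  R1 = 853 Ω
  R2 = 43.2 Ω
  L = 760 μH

Step 1 — Angular frequency: ω = 2π·f = 2π·381 = 2394 rad/s.
Step 2 — Component impedances:
  R1: Z = R = 853 Ω
  R2: Z = R = 43.2 Ω
  L: Z = jωL = j·2394·0.00076 = 0 + j1.819 Ω
Step 3 — Parallel branch: R2 || L = 1/(1/R2 + 1/L) = 0.07649 + j1.816 Ω.
Step 4 — Series with R1: Z_total = R1 + (R2 || L) = 853.1 + j1.816 Ω = 853.1∠0.1° Ω.
Step 5 — Power factor: PF = cos(φ) = Re(Z)/|Z| = 853.1/853.1 = 1.
Step 6 — Type: Im(Z) = 1.816 ⇒ lagging (phase φ = 0.1°).

PF = 1 (lagging, φ = 0.1°)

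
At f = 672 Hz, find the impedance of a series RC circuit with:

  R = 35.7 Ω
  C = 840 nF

Step 1 — Angular frequency: ω = 2π·f = 2π·672 = 4222 rad/s.
Step 2 — Component impedances:
  R: Z = R = 35.7 Ω
  C: Z = 1/(jωC) = -j/(ω·C) = 0 - j281.9 Ω
Step 3 — Series combination: Z_total = R + C = 35.7 - j281.9 Ω = 284.2∠-82.8° Ω.

Z = 35.7 - j281.9 Ω = 284.2∠-82.8° Ω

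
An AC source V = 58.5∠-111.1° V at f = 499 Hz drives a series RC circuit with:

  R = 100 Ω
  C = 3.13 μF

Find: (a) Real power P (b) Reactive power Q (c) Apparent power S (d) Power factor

Step 1 — Angular frequency: ω = 2π·f = 2π·499 = 3135 rad/s.
Step 2 — Component impedances:
  R: Z = R = 100 Ω
  C: Z = 1/(jωC) = -j/(ω·C) = 0 - j101.9 Ω
Step 3 — Series combination: Z_total = R + C = 100 - j101.9 Ω = 142.8∠-45.5° Ω.
Step 4 — Source phasor: V = 58.5∠-111.1° V = -21.06 - j54.58 V.
Step 5 — Current: I = V / Z = 0.1695 - j0.373 A = 0.4097∠-65.6° A.
Step 6 — Complex power: S = V·I* = 16.79 - j17.11 VA.
Step 7 — Real power: P = Re(S) = 16.79 W.
Step 8 — Reactive power: Q = Im(S) = -17.11 VAR.
Step 9 — Apparent power: |S| = 23.97 VA.
Step 10 — Power factor: PF = P/|S| = 0.7004 (leading).

(a) P = 16.79 W  (b) Q = -17.11 VAR  (c) S = 23.97 VA  (d) PF = 0.7004 (leading)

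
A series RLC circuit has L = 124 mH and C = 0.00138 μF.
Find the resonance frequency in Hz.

Step 1 — Resonance condition Im(Z)=0 gives ω₀ = 1/√(LC).
Step 2 — ω₀ = 1/√(0.124·1.38e-09) = 7.645e+04 rad/s.
Step 3 — f₀ = ω₀/(2π) = 1.217e+04 Hz.

f₀ = 1.217e+04 Hz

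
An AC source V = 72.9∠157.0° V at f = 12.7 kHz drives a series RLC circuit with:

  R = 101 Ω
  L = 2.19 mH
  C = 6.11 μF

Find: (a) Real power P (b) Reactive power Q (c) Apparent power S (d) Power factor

Step 1 — Angular frequency: ω = 2π·f = 2π·1.27e+04 = 7.98e+04 rad/s.
Step 2 — Component impedances:
  R: Z = R = 101 Ω
  L: Z = jωL = j·7.98e+04·0.00219 = 0 + j174.8 Ω
  C: Z = 1/(jωC) = -j/(ω·C) = 0 - j2.051 Ω
Step 3 — Series combination: Z_total = R + L + C = 101 + j172.7 Ω = 200.1∠59.7° Ω.
Step 4 — Source phasor: V = 72.9∠157.0° V = -67.1 + j28.48 V.
Step 5 — Current: I = V / Z = -0.04642 + j0.3614 A = 0.3644∠97.3° A.
Step 6 — Complex power: S = V·I* = 13.41 + j22.93 VA.
Step 7 — Real power: P = Re(S) = 13.41 W.
Step 8 — Reactive power: Q = Im(S) = 22.93 VAR.
Step 9 — Apparent power: |S| = 26.56 VA.
Step 10 — Power factor: PF = P/|S| = 0.5048 (lagging).

(a) P = 13.41 W  (b) Q = 22.93 VAR  (c) S = 26.56 VA  (d) PF = 0.5048 (lagging)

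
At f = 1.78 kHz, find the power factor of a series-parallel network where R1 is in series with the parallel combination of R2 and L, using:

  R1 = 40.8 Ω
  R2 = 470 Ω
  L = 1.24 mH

Step 1 — Angular frequency: ω = 2π·f = 2π·1780 = 1.118e+04 rad/s.
Step 2 — Component impedances:
  R1: Z = R = 40.8 Ω
  R2: Z = R = 470 Ω
  L: Z = jωL = j·1.118e+04·0.00124 = 0 + j13.87 Ω
Step 3 — Parallel branch: R2 || L = 1/(1/R2 + 1/L) = 0.4089 + j13.86 Ω.
Step 4 — Series with R1: Z_total = R1 + (R2 || L) = 41.21 + j13.86 Ω = 43.48∠18.6° Ω.
Step 5 — Power factor: PF = cos(φ) = Re(Z)/|Z| = 41.209/43.476 = 0.9479.
Step 6 — Type: Im(Z) = 13.86 ⇒ lagging (phase φ = 18.6°).

PF = 0.9479 (lagging, φ = 18.6°)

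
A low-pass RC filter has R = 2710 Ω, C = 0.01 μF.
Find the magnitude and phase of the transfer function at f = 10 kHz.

Step 1 — Angular frequency: ω = 2π·1e+04 = 6.283e+04 rad/s.
Step 2 — Transfer function: H(jω) = 1/(1 + jωRC).
Step 3 — Denominator: 1 + jωRC = 1 + j·6.283e+04·2710·1e-08 = 1 + j1.703.
Step 4 — H = 0.2565 - j0.4367.
Step 5 — Magnitude: |H| = 0.5064 (-5.9 dB); phase: φ = -59.6°.

|H| = 0.5064 (-5.9 dB), φ = -59.6°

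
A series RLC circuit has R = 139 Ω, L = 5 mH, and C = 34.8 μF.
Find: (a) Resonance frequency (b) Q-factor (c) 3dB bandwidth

Step 1 — Resonance: ω₀ = 1/√(LC) = 1/√(0.005·3.48e-05) = 2397 rad/s.
Step 2 — f₀ = ω₀/(2π) = 381.5 Hz.
Step 3 — Series Q: Q = ω₀L/R = 2397·0.005/139 = 0.08623.
Step 4 — Bandwidth: Δω = ω₀/Q = 2.78e+04 rad/s; BW = Δω/(2π) = 4425 Hz.

(a) f₀ = 381.5 Hz  (b) Q = 0.08623  (c) BW = 4425 Hz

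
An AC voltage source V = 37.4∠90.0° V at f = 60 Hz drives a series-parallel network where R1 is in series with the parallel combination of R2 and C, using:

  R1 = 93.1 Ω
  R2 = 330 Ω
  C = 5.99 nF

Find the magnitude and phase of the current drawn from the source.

Step 1 — Angular frequency: ω = 2π·f = 2π·60 = 377 rad/s.
Step 2 — Component impedances:
  R1: Z = R = 93.1 Ω
  R2: Z = R = 330 Ω
  C: Z = 1/(jωC) = -j/(ω·C) = 0 - j4.428e+05 Ω
Step 3 — Parallel branch: R2 || C = 1/(1/R2 + 1/C) = 330 - j0.2459 Ω.
Step 4 — Series with R1: Z_total = R1 + (R2 || C) = 423.1 - j0.2459 Ω = 423.1∠-0.0° Ω.
Step 5 — Source phasor: V = 37.4∠90.0° V = 0 + j37.4 V.
Step 6 — Ohm's law: I = V / Z_total = (0 + j37.4) / (423.1 - j0.2459) = -5.138e-05 + j0.0884 A.
Step 7 — Convert to polar: |I| = 0.0884 A, ∠I = 90.0°.

I = 0.0884∠90.0° A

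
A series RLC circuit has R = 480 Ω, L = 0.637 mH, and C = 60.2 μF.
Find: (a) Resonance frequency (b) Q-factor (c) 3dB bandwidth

Step 1 — Resonance: ω₀ = 1/√(LC) = 1/√(0.000637·6.02e-05) = 5107 rad/s.
Step 2 — f₀ = ω₀/(2π) = 812.7 Hz.
Step 3 — Series Q: Q = ω₀L/R = 5107·0.000637/480 = 0.006777.
Step 4 — Bandwidth: Δω = ω₀/Q = 7.535e+05 rad/s; BW = Δω/(2π) = 1.199e+05 Hz.

(a) f₀ = 812.7 Hz  (b) Q = 0.006777  (c) BW = 1.199e+05 Hz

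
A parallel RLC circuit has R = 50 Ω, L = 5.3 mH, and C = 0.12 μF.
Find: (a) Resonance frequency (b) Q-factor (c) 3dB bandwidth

Step 1 — Resonance: ω₀ = 1/√(LC) = 1/√(0.0053·1.2e-07) = 3.965e+04 rad/s.
Step 2 — f₀ = ω₀/(2π) = 6311 Hz.
Step 3 — Parallel Q: Q = R/(ω₀L) = 50/(3.965e+04·0.0053) = 0.2379.
Step 4 — Bandwidth: Δω = ω₀/Q = 1.667e+05 rad/s; BW = Δω/(2π) = 2.653e+04 Hz.

(a) f₀ = 6311 Hz  (b) Q = 0.2379  (c) BW = 2.653e+04 Hz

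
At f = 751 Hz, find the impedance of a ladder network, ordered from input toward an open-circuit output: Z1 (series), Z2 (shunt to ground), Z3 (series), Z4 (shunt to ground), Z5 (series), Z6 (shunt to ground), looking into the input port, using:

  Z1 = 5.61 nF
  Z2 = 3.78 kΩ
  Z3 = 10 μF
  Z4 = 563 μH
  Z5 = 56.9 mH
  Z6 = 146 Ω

Step 1 — Angular frequency: ω = 2π·f = 2π·751 = 4719 rad/s.
Step 2 — Component impedances:
  Z1: Z = 1/(jωC) = -j/(ω·C) = 0 - j3.778e+04 Ω
  Z2: Z = R = 3780 Ω
  Z3: Z = 1/(jωC) = -j/(ω·C) = 0 - j21.19 Ω
  Z4: Z = jωL = j·4719·0.000563 = 0 + j2.657 Ω
  Z5: Z = jωL = j·4719·0.0569 = 0 + j268.5 Ω
  Z6: Z = R = 146 Ω
Step 3 — Ladder network (open output): work backward from the far end, alternating series and parallel combinations. Z_in = 0.102 - j3.779e+04 Ω = 3.779e+04∠-90.0° Ω.

Z = 0.102 - j3.779e+04 Ω = 3.779e+04∠-90.0° Ω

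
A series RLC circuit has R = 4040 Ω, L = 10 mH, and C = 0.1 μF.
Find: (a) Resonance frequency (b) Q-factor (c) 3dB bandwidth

Step 1 — Resonance: ω₀ = 1/√(LC) = 1/√(0.01·1e-07) = 3.162e+04 rad/s.
Step 2 — f₀ = ω₀/(2π) = 5033 Hz.
Step 3 — Series Q: Q = ω₀L/R = 3.162e+04·0.01/4040 = 0.07827.
Step 4 — Bandwidth: Δω = ω₀/Q = 4.04e+05 rad/s; BW = Δω/(2π) = 6.43e+04 Hz.

(a) f₀ = 5033 Hz  (b) Q = 0.07827  (c) BW = 6.43e+04 Hz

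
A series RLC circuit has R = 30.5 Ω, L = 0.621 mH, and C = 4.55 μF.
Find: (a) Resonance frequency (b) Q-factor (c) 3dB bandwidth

Step 1 — Resonance condition Im(Z)=0 gives ω₀ = 1/√(LC).
Step 2 — ω₀ = 1/√(0.000621·4.55e-06) = 1.881e+04 rad/s.
Step 3 — f₀ = ω₀/(2π) = 2994 Hz.
Step 4 — Series Q: Q = ω₀L/R = 1.881e+04·0.000621/30.5 = 0.383.
Step 5 — 3dB bandwidth: Δω = ω₀/Q = 4.911e+04 rad/s; BW = Δω/(2π) = 7817 Hz.

(a) f₀ = 2994 Hz  (b) Q = 0.383  (c) BW = 7817 Hz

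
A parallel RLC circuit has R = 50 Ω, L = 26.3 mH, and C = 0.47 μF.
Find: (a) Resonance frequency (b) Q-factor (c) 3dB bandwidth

Step 1 — Resonance: ω₀ = 1/√(LC) = 1/√(0.0263·4.7e-07) = 8994 rad/s.
Step 2 — f₀ = ω₀/(2π) = 1432 Hz.
Step 3 — Parallel Q: Q = R/(ω₀L) = 50/(8994·0.0263) = 0.2114.
Step 4 — Bandwidth: Δω = ω₀/Q = 4.255e+04 rad/s; BW = Δω/(2π) = 6773 Hz.

(a) f₀ = 1432 Hz  (b) Q = 0.2114  (c) BW = 6773 Hz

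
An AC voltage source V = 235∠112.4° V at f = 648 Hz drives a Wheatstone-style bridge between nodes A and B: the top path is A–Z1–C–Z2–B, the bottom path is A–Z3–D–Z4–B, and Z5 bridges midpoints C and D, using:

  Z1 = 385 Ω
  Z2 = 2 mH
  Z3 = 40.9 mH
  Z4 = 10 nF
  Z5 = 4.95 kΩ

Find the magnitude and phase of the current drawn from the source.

Step 1 — Angular frequency: ω = 2π·f = 2π·648 = 4072 rad/s.
Step 2 — Component impedances:
  Z1: Z = R = 385 Ω
  Z2: Z = jωL = j·4072·0.002 = 0 + j8.143 Ω
  Z3: Z = jωL = j·4072·0.0409 = 0 + j166.5 Ω
  Z4: Z = 1/(jωC) = -j/(ω·C) = 0 - j2.456e+04 Ω
  Z5: Z = R = 4950 Ω
Step 3 — Bridge requires nodal analysis (the Z5 bridge couples midpoints C and D, so the two paths cannot be reduced to a simple series/parallel combination). Setting node B to ground and injecting 1 A at node A, the 3-node admittance system at A, C, D solves to V_A = Z_AB = 357.1 + j3.795 Ω = 357.1∠0.6° Ω.
Step 4 — Source phasor: V = 235∠112.4° V = -89.55 + j217.3 V.
Step 5 — Ohm's law: I = V / Z_total = (-89.55 + j217.3) / (357.1 + j3.795) = -0.2443 + j0.6111 A.
Step 6 — Convert to polar: |I| = 0.6581 A, ∠I = 111.8°.

I = 0.6581∠111.8° A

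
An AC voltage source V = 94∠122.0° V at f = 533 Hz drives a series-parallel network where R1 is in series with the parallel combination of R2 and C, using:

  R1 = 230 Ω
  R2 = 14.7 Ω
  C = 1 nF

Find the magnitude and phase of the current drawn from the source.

Step 1 — Angular frequency: ω = 2π·f = 2π·533 = 3349 rad/s.
Step 2 — Component impedances:
  R1: Z = R = 230 Ω
  R2: Z = R = 14.7 Ω
  C: Z = 1/(jωC) = -j/(ω·C) = 0 - j2.986e+05 Ω
Step 3 — Parallel branch: R2 || C = 1/(1/R2 + 1/C) = 14.7 - j0.0007237 Ω.
Step 4 — Series with R1: Z_total = R1 + (R2 || C) = 244.7 - j0.0007237 Ω = 244.7∠-0.0° Ω.
Step 5 — Source phasor: V = 94∠122.0° V = -49.81 + j79.72 V.
Step 6 — Ohm's law: I = V / Z_total = (-49.81 + j79.72) / (244.7 - j0.0007237) = -0.2036 + j0.3258 A.
Step 7 — Convert to polar: |I| = 0.3841 A, ∠I = 122.0°.

I = 0.3841∠122.0° A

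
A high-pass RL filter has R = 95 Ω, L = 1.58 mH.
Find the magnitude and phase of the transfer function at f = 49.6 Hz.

Step 1 — Angular frequency: ω = 2π·49.6 = 311.6 rad/s.
Step 2 — Transfer function: H(jω) = jωL/(R + jωL).
Step 3 — Numerator jωL = j·0.4924; denominator R + jωL = 95 + j0.4924.
Step 4 — H = 2.686e-05 + j0.005183.
Step 5 — Magnitude: |H| = 0.005183 (-45.7 dB); phase: φ = 89.7°.

|H| = 0.005183 (-45.7 dB), φ = 89.7°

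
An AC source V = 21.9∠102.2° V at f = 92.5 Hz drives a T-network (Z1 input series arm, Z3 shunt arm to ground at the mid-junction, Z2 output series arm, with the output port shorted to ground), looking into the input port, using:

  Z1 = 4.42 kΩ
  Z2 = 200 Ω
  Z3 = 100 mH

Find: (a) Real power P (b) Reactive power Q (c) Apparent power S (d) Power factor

Step 1 — Angular frequency: ω = 2π·f = 2π·92.5 = 581.2 rad/s.
Step 2 — Component impedances:
  Z1: Z = R = 4420 Ω
  Z2: Z = R = 200 Ω
  Z3: Z = jωL = j·581.2·0.1 = 0 + j58.12 Ω
Step 3 — With the output port shorted to ground, the output series arm Z2 runs from the junction to ground; the shunt arm Z3 also runs from the junction to ground. They appear in parallel: Z3 || Z2 = 15.57 + j53.59 Ω.
Step 4 — Series with input arm Z1: Z_in = Z1 + (Z3 || Z2) = 4436 + j53.59 Ω = 4436∠0.7° Ω.
Step 5 — Source phasor: V = 21.9∠102.2° V = -4.628 + j21.41 V.
Step 6 — Current: I = V / Z = -0.0009849 + j0.004838 A = 0.004937∠101.5° A.
Step 7 — Complex power: S = V·I* = 0.1081 + j0.001306 VA.
Step 8 — Real power: P = Re(S) = 0.1081 W.
Step 9 — Reactive power: Q = Im(S) = 0.001306 VAR.
Step 10 — Apparent power: |S| = 0.1081 VA.
Step 11 — Power factor: PF = P/|S| = 0.9999 (lagging).

(a) P = 0.1081 W  (b) Q = 0.001306 VAR  (c) S = 0.1081 VA  (d) PF = 0.9999 (lagging)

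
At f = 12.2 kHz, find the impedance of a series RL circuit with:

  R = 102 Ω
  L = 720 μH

Step 1 — Angular frequency: ω = 2π·f = 2π·1.22e+04 = 7.665e+04 rad/s.
Step 2 — Component impedances:
  R: Z = R = 102 Ω
  L: Z = jωL = j·7.665e+04·0.00072 = 0 + j55.19 Ω
Step 3 — Series combination: Z_total = R + L = 102 + j55.19 Ω = 116∠28.4° Ω.

Z = 102 + j55.19 Ω = 116∠28.4° Ω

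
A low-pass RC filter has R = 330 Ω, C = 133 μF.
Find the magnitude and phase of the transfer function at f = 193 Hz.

Step 1 — Angular frequency: ω = 2π·193 = 1213 rad/s.
Step 2 — Transfer function: H(jω) = 1/(1 + jωRC).
Step 3 — Denominator: 1 + jωRC = 1 + j·1213·330·0.000133 = 1 + j53.22.
Step 4 — H = 0.0003529 - j0.01878.
Step 5 — Magnitude: |H| = 0.01879 (-34.5 dB); phase: φ = -88.9°.

|H| = 0.01879 (-34.5 dB), φ = -88.9°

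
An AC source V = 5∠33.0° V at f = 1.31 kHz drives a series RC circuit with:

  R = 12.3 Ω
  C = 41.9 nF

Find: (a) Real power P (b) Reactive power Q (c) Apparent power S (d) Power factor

Step 1 — Angular frequency: ω = 2π·f = 2π·1310 = 8231 rad/s.
Step 2 — Component impedances:
  R: Z = R = 12.3 Ω
  C: Z = 1/(jωC) = -j/(ω·C) = 0 - j2900 Ω
Step 3 — Series combination: Z_total = R + C = 12.3 - j2900 Ω = 2900∠-89.8° Ω.
Step 4 — Source phasor: V = 5∠33.0° V = 4.193 + j2.723 V.
Step 5 — Current: I = V / Z = -0.000933 + j0.00145 A = 0.001724∠122.8° A.
Step 6 — Complex power: S = V·I* = 3.657e-05 - j0.008622 VA.
Step 7 — Real power: P = Re(S) = 3.657e-05 W.
Step 8 — Reactive power: Q = Im(S) = -0.008622 VAR.
Step 9 — Apparent power: |S| = 0.008622 VA.
Step 10 — Power factor: PF = P/|S| = 0.004242 (leading).

(a) P = 3.657e-05 W  (b) Q = -0.008622 VAR  (c) S = 0.008622 VA  (d) PF = 0.004242 (leading)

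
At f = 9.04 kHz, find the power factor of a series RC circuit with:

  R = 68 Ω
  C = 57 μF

Step 1 — Angular frequency: ω = 2π·f = 2π·9040 = 5.68e+04 rad/s.
Step 2 — Component impedances:
  R: Z = R = 68 Ω
  C: Z = 1/(jωC) = -j/(ω·C) = 0 - j0.3089 Ω
Step 3 — Series combination: Z_total = R + C = 68 - j0.3089 Ω = 68∠-0.3° Ω.
Step 4 — Power factor: PF = cos(φ) = Re(Z)/|Z| = 68/68 = 1.
Step 5 — Type: Im(Z) = -0.3089 ⇒ leading (phase φ = -0.3°).

PF = 1 (leading, φ = -0.3°)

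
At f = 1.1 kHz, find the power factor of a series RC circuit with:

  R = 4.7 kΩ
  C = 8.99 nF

Step 1 — Angular frequency: ω = 2π·f = 2π·1100 = 6912 rad/s.
Step 2 — Component impedances:
  R: Z = R = 4700 Ω
  C: Z = 1/(jωC) = -j/(ω·C) = 0 - j1.609e+04 Ω
Step 3 — Series combination: Z_total = R + C = 4700 - j1.609e+04 Ω = 1.677e+04∠-73.7° Ω.
Step 4 — Power factor: PF = cos(φ) = Re(Z)/|Z| = 4700/1.677e+04 = 0.2803.
Step 5 — Type: Im(Z) = -1.609e+04 ⇒ leading (phase φ = -73.7°).

PF = 0.2803 (leading, φ = -73.7°)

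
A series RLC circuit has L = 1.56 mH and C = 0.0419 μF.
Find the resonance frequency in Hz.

Step 1 — Resonance condition Im(Z)=0 gives ω₀ = 1/√(LC).
Step 2 — ω₀ = 1/√(0.00156·4.19e-08) = 1.237e+05 rad/s.
Step 3 — f₀ = ω₀/(2π) = 1.969e+04 Hz.

f₀ = 1.969e+04 Hz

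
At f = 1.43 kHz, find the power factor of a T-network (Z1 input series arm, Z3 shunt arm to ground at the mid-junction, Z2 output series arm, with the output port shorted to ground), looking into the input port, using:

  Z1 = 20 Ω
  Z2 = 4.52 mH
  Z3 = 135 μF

Step 1 — Angular frequency: ω = 2π·f = 2π·1430 = 8985 rad/s.
Step 2 — Component impedances:
  Z1: Z = R = 20 Ω
  Z2: Z = jωL = j·8985·0.00452 = 0 + j40.61 Ω
  Z3: Z = 1/(jωC) = -j/(ω·C) = 0 - j0.8244 Ω
Step 3 — With the output port shorted to ground, the output series arm Z2 runs from the junction to ground; the shunt arm Z3 also runs from the junction to ground. They appear in parallel: Z3 || Z2 = 0 - j0.8415 Ω.
Step 4 — Series with input arm Z1: Z_in = Z1 + (Z3 || Z2) = 20 - j0.8415 Ω = 20.02∠-2.4° Ω.
Step 5 — Power factor: PF = cos(φ) = Re(Z)/|Z| = 20/20.018 = 0.9991.
Step 6 — Type: Im(Z) = -0.8415 ⇒ leading (phase φ = -2.4°).

PF = 0.9991 (leading, φ = -2.4°)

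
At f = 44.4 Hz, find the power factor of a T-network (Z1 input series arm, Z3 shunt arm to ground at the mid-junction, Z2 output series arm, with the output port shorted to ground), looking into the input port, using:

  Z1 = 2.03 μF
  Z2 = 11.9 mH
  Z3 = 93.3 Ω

Step 1 — Angular frequency: ω = 2π·f = 2π·44.4 = 279 rad/s.
Step 2 — Component impedances:
  Z1: Z = 1/(jωC) = -j/(ω·C) = 0 - j1766 Ω
  Z2: Z = jωL = j·279·0.0119 = 0 + j3.32 Ω
  Z3: Z = R = 93.3 Ω
Step 3 — With the output port shorted to ground, the output series arm Z2 runs from the junction to ground; the shunt arm Z3 also runs from the junction to ground. They appear in parallel: Z3 || Z2 = 0.118 + j3.316 Ω.
Step 4 — Series with input arm Z1: Z_in = Z1 + (Z3 || Z2) = 0.118 - j1762 Ω = 1762∠-90.0° Ω.
Step 5 — Power factor: PF = cos(φ) = Re(Z)/|Z| = 0.117975/1762.48 = 6.694e-05.
Step 6 — Type: Im(Z) = -1762 ⇒ leading (phase φ = -90.0°).

PF = 6.694e-05 (leading, φ = -90.0°)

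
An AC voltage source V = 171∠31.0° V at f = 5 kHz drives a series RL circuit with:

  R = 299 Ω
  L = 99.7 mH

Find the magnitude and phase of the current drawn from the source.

Step 1 — Angular frequency: ω = 2π·f = 2π·5000 = 3.142e+04 rad/s.
Step 2 — Component impedances:
  R: Z = R = 299 Ω
  L: Z = jωL = j·3.142e+04·0.0997 = 0 + j3132 Ω
Step 3 — Series combination: Z_total = R + L = 299 + j3132 Ω = 3146∠84.5° Ω.
Step 4 — Source phasor: V = 171∠31.0° V = 146.6 + j88.07 V.
Step 5 — Ohm's law: I = V / Z_total = (146.6 + j88.07) / (299 + j3132) = 0.03229 - j0.04371 A.
Step 6 — Convert to polar: |I| = 0.05435 A, ∠I = -53.5°.

I = 0.05435∠-53.5° A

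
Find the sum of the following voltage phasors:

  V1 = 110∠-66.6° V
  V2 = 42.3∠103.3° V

Step 1 — Convert each phasor to rectangular form:
  V1 = 110·(cos(-66.6°) + j·sin(-66.6°)) = 43.69 - j101 V
  V2 = 42.3·(cos(103.3°) + j·sin(103.3°)) = -9.731 + j41.17 V
Step 2 — Sum components: V_total = 33.96 - j59.79 V.
Step 3 — Convert to polar: |V_total| = 68.76 V, ∠V_total = -60.4°.

V_total = 68.76∠-60.4° V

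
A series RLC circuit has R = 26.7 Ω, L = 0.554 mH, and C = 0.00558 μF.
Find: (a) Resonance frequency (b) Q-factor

Step 1 — Resonance condition Im(Z)=0 gives ω₀ = 1/√(LC).
Step 2 — ω₀ = 1/√(0.000554·5.58e-09) = 5.688e+05 rad/s.
Step 3 — f₀ = ω₀/(2π) = 9.052e+04 Hz.
Step 4 — Series Q: Q = ω₀L/R = 5.688e+05·0.000554/26.7 = 11.8.

(a) f₀ = 9.052e+04 Hz  (b) Q = 11.8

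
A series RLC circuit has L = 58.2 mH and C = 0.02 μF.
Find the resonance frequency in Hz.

Step 1 — Resonance condition Im(Z)=0 gives ω₀ = 1/√(LC).
Step 2 — ω₀ = 1/√(0.0582·2e-08) = 2.931e+04 rad/s.
Step 3 — f₀ = ω₀/(2π) = 4665 Hz.

f₀ = 4665 Hz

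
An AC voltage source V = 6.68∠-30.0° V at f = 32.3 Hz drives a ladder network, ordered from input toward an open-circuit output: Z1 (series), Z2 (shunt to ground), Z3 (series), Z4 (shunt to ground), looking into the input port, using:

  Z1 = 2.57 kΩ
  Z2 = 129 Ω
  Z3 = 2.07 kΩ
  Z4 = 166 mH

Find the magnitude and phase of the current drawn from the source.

Step 1 — Angular frequency: ω = 2π·f = 2π·32.3 = 202.9 rad/s.
Step 2 — Component impedances:
  Z1: Z = R = 2570 Ω
  Z2: Z = R = 129 Ω
  Z3: Z = R = 2070 Ω
  Z4: Z = jωL = j·202.9·0.166 = 0 + j33.69 Ω
Step 3 — Ladder network (open output): work backward from the far end, alternating series and parallel combinations. Z_in = 2691 + j0.1159 Ω = 2691∠0.0° Ω.
Step 4 — Source phasor: V = 6.68∠-30.0° V = 5.785 - j3.34 V.
Step 5 — Ohm's law: I = V / Z_total = (5.785 - j3.34) / (2691 + j0.1159) = 0.002149 - j0.001241 A.
Step 6 — Convert to polar: |I| = 0.002482 A, ∠I = -30.0°.

I = 0.002482∠-30.0° A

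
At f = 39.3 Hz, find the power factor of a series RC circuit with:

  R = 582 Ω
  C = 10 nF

Step 1 — Angular frequency: ω = 2π·f = 2π·39.3 = 246.9 rad/s.
Step 2 — Component impedances:
  R: Z = R = 582 Ω
  C: Z = 1/(jωC) = -j/(ω·C) = 0 - j4.05e+05 Ω
Step 3 — Series combination: Z_total = R + C = 582 - j4.05e+05 Ω = 4.05e+05∠-89.9° Ω.
Step 4 — Power factor: PF = cos(φ) = Re(Z)/|Z| = 582/4.05e+05 = 0.001437.
Step 5 — Type: Im(Z) = -4.05e+05 ⇒ leading (phase φ = -89.9°).

PF = 0.001437 (leading, φ = -89.9°)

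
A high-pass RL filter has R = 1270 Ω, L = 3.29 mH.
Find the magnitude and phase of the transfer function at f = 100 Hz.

Step 1 — Angular frequency: ω = 2π·100 = 628.3 rad/s.
Step 2 — Transfer function: H(jω) = jωL/(R + jωL).
Step 3 — Numerator jωL = j·2.067; denominator R + jωL = 1270 + j2.067.
Step 4 — H = 2.649e-06 + j0.001628.
Step 5 — Magnitude: |H| = 0.001628 (-55.8 dB); phase: φ = 89.9°.

|H| = 0.001628 (-55.8 dB), φ = 89.9°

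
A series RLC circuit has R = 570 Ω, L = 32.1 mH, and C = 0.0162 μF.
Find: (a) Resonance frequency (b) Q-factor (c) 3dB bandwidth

Step 1 — Resonance condition Im(Z)=0 gives ω₀ = 1/√(LC).
Step 2 — ω₀ = 1/√(0.0321·1.62e-08) = 4.385e+04 rad/s.
Step 3 — f₀ = ω₀/(2π) = 6979 Hz.
Step 4 — Series Q: Q = ω₀L/R = 4.385e+04·0.0321/570 = 2.47.
Step 5 — 3dB bandwidth: Δω = ω₀/Q = 1.776e+04 rad/s; BW = Δω/(2π) = 2826 Hz.

(a) f₀ = 6979 Hz  (b) Q = 2.47  (c) BW = 2826 Hz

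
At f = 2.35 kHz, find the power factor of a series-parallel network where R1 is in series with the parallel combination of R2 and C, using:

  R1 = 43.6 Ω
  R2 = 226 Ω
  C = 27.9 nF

Step 1 — Angular frequency: ω = 2π·f = 2π·2350 = 1.477e+04 rad/s.
Step 2 — Component impedances:
  R1: Z = R = 43.6 Ω
  R2: Z = R = 226 Ω
  C: Z = 1/(jωC) = -j/(ω·C) = 0 - j2427 Ω
Step 3 — Parallel branch: R2 || C = 1/(1/R2 + 1/C) = 224.1 - j20.86 Ω.
Step 4 — Series with R1: Z_total = R1 + (R2 || C) = 267.7 - j20.86 Ω = 268.5∠-4.5° Ω.
Step 5 — Power factor: PF = cos(φ) = Re(Z)/|Z| = 267.7/268.5 = 0.997.
Step 6 — Type: Im(Z) = -20.86 ⇒ leading (phase φ = -4.5°).

PF = 0.997 (leading, φ = -4.5°)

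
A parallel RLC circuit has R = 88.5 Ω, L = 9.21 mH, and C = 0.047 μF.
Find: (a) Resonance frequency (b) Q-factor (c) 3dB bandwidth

Step 1 — Resonance: ω₀ = 1/√(LC) = 1/√(0.00921·4.7e-08) = 4.806e+04 rad/s.
Step 2 — f₀ = ω₀/(2π) = 7650 Hz.
Step 3 — Parallel Q: Q = R/(ω₀L) = 88.5/(4.806e+04·0.00921) = 0.1999.
Step 4 — Bandwidth: Δω = ω₀/Q = 2.404e+05 rad/s; BW = Δω/(2π) = 3.826e+04 Hz.

(a) f₀ = 7650 Hz  (b) Q = 0.1999  (c) BW = 3.826e+04 Hz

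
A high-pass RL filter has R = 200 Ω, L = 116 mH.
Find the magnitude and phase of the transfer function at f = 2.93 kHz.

Step 1 — Angular frequency: ω = 2π·2930 = 1.841e+04 rad/s.
Step 2 — Transfer function: H(jω) = jωL/(R + jωL).
Step 3 — Numerator jωL = j·2136; denominator R + jωL = 200 + j2136.
Step 4 — H = 0.9913 + j0.09284.
Step 5 — Magnitude: |H| = 0.9956 (-0.0 dB); phase: φ = 5.4°.

|H| = 0.9956 (-0.0 dB), φ = 5.4°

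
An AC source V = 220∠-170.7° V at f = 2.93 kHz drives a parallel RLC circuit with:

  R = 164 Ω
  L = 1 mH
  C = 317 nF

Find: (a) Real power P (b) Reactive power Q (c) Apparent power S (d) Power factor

Step 1 — Angular frequency: ω = 2π·f = 2π·2930 = 1.841e+04 rad/s.
Step 2 — Component impedances:
  R: Z = R = 164 Ω
  L: Z = jωL = j·1.841e+04·0.001 = 0 + j18.41 Ω
  C: Z = 1/(jωC) = -j/(ω·C) = 0 - j171.4 Ω
Step 3 — Parallel combination: 1/Z_total = 1/R + 1/L + 1/C; Z_total = 2.554 + j20.3 Ω = 20.46∠82.8° Ω.
Step 4 — Source phasor: V = 220∠-170.7° V = -217.1 - j35.55 V.
Step 5 — Current: I = V / Z = -3.048 + j10.31 A = 10.75∠106.5° A.
Step 6 — Complex power: S = V·I* = 295.1 + j2347 VA.
Step 7 — Real power: P = Re(S) = 295.1 W.
Step 8 — Reactive power: Q = Im(S) = 2347 VAR.
Step 9 — Apparent power: |S| = 2365 VA.
Step 10 — Power factor: PF = P/|S| = 0.1248 (lagging).

(a) P = 295.1 W  (b) Q = 2347 VAR  (c) S = 2365 VA  (d) PF = 0.1248 (lagging)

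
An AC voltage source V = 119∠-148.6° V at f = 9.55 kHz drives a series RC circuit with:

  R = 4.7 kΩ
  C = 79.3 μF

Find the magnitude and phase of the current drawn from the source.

Step 1 — Angular frequency: ω = 2π·f = 2π·9550 = 6e+04 rad/s.
Step 2 — Component impedances:
  R: Z = R = 4700 Ω
  C: Z = 1/(jωC) = -j/(ω·C) = 0 - j0.2102 Ω
Step 3 — Series combination: Z_total = R + C = 4700 - j0.2102 Ω = 4700∠-0.0° Ω.
Step 4 — Source phasor: V = 119∠-148.6° V = -101.6 - j62 V.
Step 5 — Ohm's law: I = V / Z_total = (-101.6 - j62) / (4700 - j0.2102) = -0.02161 - j0.01319 A.
Step 6 — Convert to polar: |I| = 0.02532 A, ∠I = -148.6°.

I = 0.02532∠-148.6° A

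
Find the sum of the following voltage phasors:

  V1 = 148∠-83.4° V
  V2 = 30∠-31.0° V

Step 1 — Convert each phasor to rectangular form:
  V1 = 148·(cos(-83.4°) + j·sin(-83.4°)) = 17.01 - j147 V
  V2 = 30·(cos(-31.0°) + j·sin(-31.0°)) = 25.72 - j15.45 V
Step 2 — Sum components: V_total = 42.73 - j162.5 V.
Step 3 — Convert to polar: |V_total| = 168 V, ∠V_total = -75.3°.

V_total = 168∠-75.3° V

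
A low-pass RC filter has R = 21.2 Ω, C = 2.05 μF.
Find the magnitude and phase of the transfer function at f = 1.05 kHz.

Step 1 — Angular frequency: ω = 2π·1050 = 6597 rad/s.
Step 2 — Transfer function: H(jω) = 1/(1 + jωRC).
Step 3 — Denominator: 1 + jωRC = 1 + j·6597·21.2·2.05e-06 = 1 + j0.2867.
Step 4 — H = 0.924 - j0.2649.
Step 5 — Magnitude: |H| = 0.9613 (-0.3 dB); phase: φ = -16.0°.

|H| = 0.9613 (-0.3 dB), φ = -16.0°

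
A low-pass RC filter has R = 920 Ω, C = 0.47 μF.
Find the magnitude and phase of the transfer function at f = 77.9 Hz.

Step 1 — Angular frequency: ω = 2π·77.9 = 489.5 rad/s.
Step 2 — Transfer function: H(jω) = 1/(1 + jωRC).
Step 3 — Denominator: 1 + jωRC = 1 + j·489.5·920·4.7e-07 = 1 + j0.2116.
Step 4 — H = 0.9571 - j0.2026.
Step 5 — Magnitude: |H| = 0.9783 (-0.2 dB); phase: φ = -11.9°.

|H| = 0.9783 (-0.2 dB), φ = -11.9°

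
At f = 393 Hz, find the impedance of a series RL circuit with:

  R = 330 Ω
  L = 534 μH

Step 1 — Angular frequency: ω = 2π·f = 2π·393 = 2469 rad/s.
Step 2 — Component impedances:
  R: Z = R = 330 Ω
  L: Z = jωL = j·2469·0.000534 = 0 + j1.319 Ω
Step 3 — Series combination: Z_total = R + L = 330 + j1.319 Ω = 330∠0.2° Ω.

Z = 330 + j1.319 Ω = 330∠0.2° Ω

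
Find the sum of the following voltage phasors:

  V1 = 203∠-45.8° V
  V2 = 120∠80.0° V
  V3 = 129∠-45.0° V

Step 1 — Convert each phasor to rectangular form:
  V1 = 203·(cos(-45.8°) + j·sin(-45.8°)) = 141.5 - j145.5 V
  V2 = 120·(cos(80.0°) + j·sin(80.0°)) = 20.84 + j118.2 V
  V3 = 129·(cos(-45.0°) + j·sin(-45.0°)) = 91.22 - j91.22 V
Step 2 — Sum components: V_total = 253.6 - j118.6 V.
Step 3 — Convert to polar: |V_total| = 279.9 V, ∠V_total = -25.1°.

V_total = 279.9∠-25.1° V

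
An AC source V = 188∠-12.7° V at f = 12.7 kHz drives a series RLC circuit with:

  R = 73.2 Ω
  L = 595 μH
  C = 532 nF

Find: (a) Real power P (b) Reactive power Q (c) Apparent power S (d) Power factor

Step 1 — Angular frequency: ω = 2π·f = 2π·1.27e+04 = 7.98e+04 rad/s.
Step 2 — Component impedances:
  R: Z = R = 73.2 Ω
  L: Z = jωL = j·7.98e+04·0.000595 = 0 + j47.48 Ω
  C: Z = 1/(jωC) = -j/(ω·C) = 0 - j23.56 Ω
Step 3 — Series combination: Z_total = R + L + C = 73.2 + j23.92 Ω = 77.01∠18.1° Ω.
Step 4 — Source phasor: V = 188∠-12.7° V = 183.4 - j41.33 V.
Step 5 — Current: I = V / Z = 2.097 - j1.25 A = 2.441∠-30.8° A.
Step 6 — Complex power: S = V·I* = 436.2 + j142.6 VA.
Step 7 — Real power: P = Re(S) = 436.2 W.
Step 8 — Reactive power: Q = Im(S) = 142.6 VAR.
Step 9 — Apparent power: |S| = 459 VA.
Step 10 — Power factor: PF = P/|S| = 0.9505 (lagging).

(a) P = 436.2 W  (b) Q = 142.6 VAR  (c) S = 459 VA  (d) PF = 0.9505 (lagging)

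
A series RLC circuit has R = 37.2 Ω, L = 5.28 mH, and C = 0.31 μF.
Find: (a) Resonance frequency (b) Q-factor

Step 1 — Resonance condition Im(Z)=0 gives ω₀ = 1/√(LC).
Step 2 — ω₀ = 1/√(0.00528·3.1e-07) = 2.472e+04 rad/s.
Step 3 — f₀ = ω₀/(2π) = 3934 Hz.
Step 4 — Series Q: Q = ω₀L/R = 2.472e+04·0.00528/37.2 = 3.508.

(a) f₀ = 3934 Hz  (b) Q = 3.508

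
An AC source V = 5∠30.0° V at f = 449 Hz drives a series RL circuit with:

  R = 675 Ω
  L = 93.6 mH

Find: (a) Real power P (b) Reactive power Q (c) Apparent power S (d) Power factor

Step 1 — Angular frequency: ω = 2π·f = 2π·449 = 2821 rad/s.
Step 2 — Component impedances:
  R: Z = R = 675 Ω
  L: Z = jωL = j·2821·0.0936 = 0 + j264.1 Ω
Step 3 — Series combination: Z_total = R + L = 675 + j264.1 Ω = 724.8∠21.4° Ω.
Step 4 — Source phasor: V = 5∠30.0° V = 4.33 + j2.5 V.
Step 5 — Current: I = V / Z = 0.00682 + j0.001036 A = 0.006898∠8.6° A.
Step 6 — Complex power: S = V·I* = 0.03212 + j0.01257 VA.
Step 7 — Real power: P = Re(S) = 0.03212 W.
Step 8 — Reactive power: Q = Im(S) = 0.01257 VAR.
Step 9 — Apparent power: |S| = 0.03449 VA.
Step 10 — Power factor: PF = P/|S| = 0.9313 (lagging).

(a) P = 0.03212 W  (b) Q = 0.01257 VAR  (c) S = 0.03449 VA  (d) PF = 0.9313 (lagging)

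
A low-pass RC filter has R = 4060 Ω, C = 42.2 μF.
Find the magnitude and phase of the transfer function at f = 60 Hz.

Step 1 — Angular frequency: ω = 2π·60 = 377 rad/s.
Step 2 — Transfer function: H(jω) = 1/(1 + jωRC).
Step 3 — Denominator: 1 + jωRC = 1 + j·377·4060·4.22e-05 = 1 + j64.59.
Step 4 — H = 0.0002396 - j0.01548.
Step 5 — Magnitude: |H| = 0.01548 (-36.2 dB); phase: φ = -89.1°.

|H| = 0.01548 (-36.2 dB), φ = -89.1°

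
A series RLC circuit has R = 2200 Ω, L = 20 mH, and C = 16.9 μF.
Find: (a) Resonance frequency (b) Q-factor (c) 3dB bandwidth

Step 1 — Resonance condition Im(Z)=0 gives ω₀ = 1/√(LC).
Step 2 — ω₀ = 1/√(0.02·1.69e-05) = 1720 rad/s.
Step 3 — f₀ = ω₀/(2π) = 273.8 Hz.
Step 4 — Series Q: Q = ω₀L/R = 1720·0.02/2200 = 0.01564.
Step 5 — 3dB bandwidth: Δω = ω₀/Q = 1.1e+05 rad/s; BW = Δω/(2π) = 1.751e+04 Hz.

(a) f₀ = 273.8 Hz  (b) Q = 0.01564  (c) BW = 1.751e+04 Hz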